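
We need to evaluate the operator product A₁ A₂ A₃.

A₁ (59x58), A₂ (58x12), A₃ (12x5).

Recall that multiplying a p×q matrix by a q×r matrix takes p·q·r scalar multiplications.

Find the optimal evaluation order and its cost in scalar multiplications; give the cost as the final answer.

20590

(A₁ (A₂ A₃)): cost 20590.
((A₁ A₂) A₃): cost 44604.
Optimal: (A₁ (A₂ A₃)) with cost 20590.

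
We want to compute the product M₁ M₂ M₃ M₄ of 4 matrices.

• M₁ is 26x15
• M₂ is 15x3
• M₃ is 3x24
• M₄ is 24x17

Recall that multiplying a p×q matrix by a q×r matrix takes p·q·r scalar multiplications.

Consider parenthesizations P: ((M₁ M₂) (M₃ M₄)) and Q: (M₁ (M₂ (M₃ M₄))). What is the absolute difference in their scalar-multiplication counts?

Order P = ((M₁ M₂) (M₃ M₄)): (M₁ M₂): 26×15 by 15×3 → 26×3, cost 26·15·3 = 1170; (M₃ M₄): 3×24 by 24×17 → 3×17, cost 3·24·17 = 1224; ((M₁ M₂) (M₃ M₄)): 26×3 by 3×17 → 26×17, cost 26·3·17 = 1326; cumulative 3720. Total 3720.
Order Q = (M₁ (M₂ (M₃ M₄))): (M₃ M₄): 3×24 by 24×17 → 3×17, cost 3·24·17 = 1224; (M₂ (M₃ M₄)): 15×3 by 3×17 → 15×17, cost 15·3·17 = 765; cumulative 1989; (M₁ (M₂ (M₃ M₄))): 26×15 by 15×17 → 26×17, cost 26·15·17 = 6630; cumulative 8619. Total 8619.
Difference: |3720 − 8619| = 4899.

4899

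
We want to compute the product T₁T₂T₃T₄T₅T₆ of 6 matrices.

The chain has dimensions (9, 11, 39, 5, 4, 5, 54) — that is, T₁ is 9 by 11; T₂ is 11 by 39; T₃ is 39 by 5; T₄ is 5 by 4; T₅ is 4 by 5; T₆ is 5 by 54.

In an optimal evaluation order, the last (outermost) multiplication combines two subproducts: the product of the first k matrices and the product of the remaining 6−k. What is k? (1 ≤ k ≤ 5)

5

Adjacent pairs: T₁T₂ = 9·11·39 = 3861; T₂T₃ = 11·39·5 = 2145; T₃T₄ = 39·5·4 = 780; T₄T₅ = 5·4·5 = 100; T₅T₆ = 4·5·54 = 1080.
Length 3: T₁..T₃: k=1: 0+2145+9·11·5=2640; k=2: 3861+0+9·39·5=5616 → min 2640 | T₂..T₄: k=2: 0+780+11·39·4=2496; k=3: 2145+0+11·5·4=2365 → min 2365 | T₃..T₅: k=3: 0+100+39·5·5=1075; k=4: 780+0+39·4·5=1560 → min 1075 | T₄..T₆: k=4: 0+1080+5·4·54=2160; k=5: 100+0+5·5·54=1450 → min 1450.
Length 4: T₁..T₄: k=1: 0+2365+9·11·4=2761; k=2: 3861+780+9·39·4=6045; k=3: 2640+0+9·5·4=2820 → min 2761 | T₂..T₅: k=2: 0+1075+11·39·5=3220; k=3: 2145+100+11·5·5=2520; k=4: 2365+0+11·4·5=2585 → min 2520 | T₃..T₆: k=3: 0+1450+39·5·54=11980; k=4: 780+1080+39·4·54=10284; k=5: 1075+0+39·5·54=11605 → min 10284.
Length 5: T₁..T₅: k=1: 0+2520+9·11·5=3015; k=2: 3861+1075+9·39·5=6691; k=3: 2640+100+9·5·5=2965; k=4: 2761+0+9·4·5=2941 → min 2941 | T₂..T₆: k=2: 0+10284+11·39·54=33450; k=3: 2145+1450+11·5·54=6565; k=4: 2365+1080+11·4·54=5821; k=5: 2520+0+11·5·54=5490 → min 5490.
Top-level splits: k=1: (T₁..T₁)·(T₂..T₆) → 0+5490+9·11·54 = 10836; k=2: (T₁..T₂)·(T₃..T₆) → 3861+10284+9·39·54 = 33099; k=3: (T₁..T₃)·(T₄..T₆) → 2640+1450+9·5·54 = 6520; k=4: (T₁..T₄)·(T₅..T₆) → 2761+1080+9·4·54 = 5785; k=5: (T₁..T₅)·(T₆..T₆) → 2941+0+9·5·54 = 5371.
Best split is after T₅, i.e. k = 5.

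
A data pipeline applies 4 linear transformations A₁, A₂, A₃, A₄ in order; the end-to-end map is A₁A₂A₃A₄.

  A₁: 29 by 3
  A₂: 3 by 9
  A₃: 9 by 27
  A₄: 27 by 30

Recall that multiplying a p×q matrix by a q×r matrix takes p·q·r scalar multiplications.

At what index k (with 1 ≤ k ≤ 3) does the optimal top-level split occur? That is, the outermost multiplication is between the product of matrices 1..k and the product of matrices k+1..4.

1

Adjacent pairs: A₁A₂ = 29·3·9 = 783; A₂A₃ = 3·9·27 = 729; A₃A₄ = 9·27·30 = 7290.
Length 3: A₁..A₃: k=1: 0+729+29·3·27=3078; k=2: 783+0+29·9·27=7830 → min 3078 | A₂..A₄: k=2: 0+7290+3·9·30=8100; k=3: 729+0+3·27·30=3159 → min 3159.
Top-level splits: k=1: (A₁..A₁)·(A₂..A₄) → 0+3159+29·3·30 = 5769; k=2: (A₁..A₂)·(A₃..A₄) → 783+7290+29·9·30 = 15903; k=3: (A₁..A₃)·(A₄..A₄) → 3078+0+29·27·30 = 26568.
Best split is after A₁, i.e. k = 1.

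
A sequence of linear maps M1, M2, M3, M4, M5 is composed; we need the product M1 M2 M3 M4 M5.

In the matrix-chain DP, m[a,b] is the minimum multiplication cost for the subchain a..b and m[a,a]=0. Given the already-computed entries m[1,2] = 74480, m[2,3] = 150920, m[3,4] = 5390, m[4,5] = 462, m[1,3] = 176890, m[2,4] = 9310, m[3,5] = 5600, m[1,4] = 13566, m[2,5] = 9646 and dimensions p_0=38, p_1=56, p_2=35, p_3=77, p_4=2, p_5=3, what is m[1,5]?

13794

m[1,5] = min over k∈[1,4] of m[1,k]+m[k+1,5]+p_{0}·p_k·p_{5}.
k=1: 0 + 9646 + 38·56·3 = 16030; k=2: 74480 + 5600 + 38·35·3 = 84070; k=3: 176890 + 462 + 38·77·3 = 186130; k=4: 13566 + 0 + 38·2·3 = 13794.
Minimum: 13794 at k=4.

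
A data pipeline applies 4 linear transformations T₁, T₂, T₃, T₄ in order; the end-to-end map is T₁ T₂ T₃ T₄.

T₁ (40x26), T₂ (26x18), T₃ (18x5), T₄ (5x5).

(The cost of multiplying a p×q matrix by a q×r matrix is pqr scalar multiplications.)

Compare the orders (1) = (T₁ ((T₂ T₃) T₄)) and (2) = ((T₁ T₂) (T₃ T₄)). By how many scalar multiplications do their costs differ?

Order (1) = (T₁ ((T₂ T₃) T₄)): (T₂ T₃): 26×18 by 18×5 → 26×5, cost 26·18·5 = 2340; ((T₂ T₃) T₄): 26×5 by 5×5 → 26×5, cost 26·5·5 = 650; cumulative 2990; (T₁ ((T₂ T₃) T₄)): 40×26 by 26×5 → 40×5, cost 40·26·5 = 5200; cumulative 8190. Total 8190.
Order (2) = ((T₁ T₂) (T₃ T₄)): (T₁ T₂): 40×26 by 26×18 → 40×18, cost 40·26·18 = 18720; (T₃ T₄): 18×5 by 5×5 → 18×5, cost 18·5·5 = 450; ((T₁ T₂) (T₃ T₄)): 40×18 by 18×5 → 40×5, cost 40·18·5 = 3600; cumulative 22770. Total 22770.
Difference: |8190 − 22770| = 14580.

14580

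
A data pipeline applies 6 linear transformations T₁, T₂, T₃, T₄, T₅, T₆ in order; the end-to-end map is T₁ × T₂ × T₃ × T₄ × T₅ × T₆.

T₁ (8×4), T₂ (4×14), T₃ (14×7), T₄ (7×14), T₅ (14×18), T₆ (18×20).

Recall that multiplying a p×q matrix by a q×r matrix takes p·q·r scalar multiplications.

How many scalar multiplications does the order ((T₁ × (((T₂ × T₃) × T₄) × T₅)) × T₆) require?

5248

(T₂ × T₃): 4×14 by 14×7 → 4×7, cost 4·14·7 = 392
((T₂ × T₃) × T₄): 4×7 by 7×14 → 4×14, cost 4·7·14 = 392; cumulative 784
(((T₂ × T₃) × T₄) × T₅): 4×14 by 14×18 → 4×18, cost 4·14·18 = 1008; cumulative 1792
(T₁ × (((T₂ × T₃) × T₄) × T₅)): 8×4 by 4×18 → 8×18, cost 8·4·18 = 576; cumulative 2368
((T₁ × (((T₂ × T₃) × T₄) × T₅)) × T₆): 8×18 by 18×20 → 8×20, cost 8·18·20 = 2880; cumulative 5248
Total: 5248 scalar multiplications.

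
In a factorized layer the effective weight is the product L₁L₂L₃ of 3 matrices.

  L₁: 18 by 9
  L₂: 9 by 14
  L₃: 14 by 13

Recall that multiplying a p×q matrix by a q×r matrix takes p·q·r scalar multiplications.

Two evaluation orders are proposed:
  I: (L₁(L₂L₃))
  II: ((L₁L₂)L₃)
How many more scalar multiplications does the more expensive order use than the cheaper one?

Order I = (L₁(L₂L₃)): (L₂L₃): 9×14 by 14×13 → 9×13, cost 9·14·13 = 1638; (L₁(L₂L₃)): 18×9 by 9×13 → 18×13, cost 18·9·13 = 2106; cumulative 3744. Total 3744.
Order II = ((L₁L₂)L₃): (L₁L₂): 18×9 by 9×14 → 18×14, cost 18·9·14 = 2268; ((L₁L₂)L₃): 18×14 by 14×13 → 18×13, cost 18·14·13 = 3276; cumulative 5544. Total 5544.
Difference: |3744 − 5544| = 1800.

1800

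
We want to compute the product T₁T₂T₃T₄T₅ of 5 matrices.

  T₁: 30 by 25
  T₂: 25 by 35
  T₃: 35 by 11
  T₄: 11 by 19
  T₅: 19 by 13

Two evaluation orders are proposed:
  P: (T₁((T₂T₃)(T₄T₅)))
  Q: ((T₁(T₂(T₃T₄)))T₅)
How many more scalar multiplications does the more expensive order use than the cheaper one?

19933

Order P = (T₁((T₂T₃)(T₄T₅))): (T₂T₃): 25×35 by 35×11 → 25×11, cost 25·35·11 = 9625; (T₄T₅): 11×19 by 19×13 → 11×13, cost 11·19·13 = 2717; ((T₂T₃)(T₄T₅)): 25×11 by 11×13 → 25×13, cost 25·11·13 = 3575; cumulative 15917; (T₁((T₂T₃)(T₄T₅))): 30×25 by 25×13 → 30×13, cost 30·25·13 = 9750; cumulative 25667. Total 25667.
Order Q = ((T₁(T₂(T₃T₄)))T₅): (T₃T₄): 35×11 by 11×19 → 35×19, cost 35·11·19 = 7315; (T₂(T₃T₄)): 25×35 by 35×19 → 25×19, cost 25·35·19 = 16625; cumulative 23940; (T₁(T₂(T₃T₄))): 30×25 by 25×19 → 30×19, cost 30·25·19 = 14250; cumulative 38190; ((T₁(T₂(T₃T₄)))T₅): 30×19 by 19×13 → 30×13, cost 30·19·13 = 7410; cumulative 45600. Total 45600.
Difference: |25667 − 45600| = 19933.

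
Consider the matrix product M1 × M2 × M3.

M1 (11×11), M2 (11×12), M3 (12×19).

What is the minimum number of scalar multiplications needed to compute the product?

Order (M1 × (M2 × M3)): (M2 × M3): 11×12 by 12×19 → 11×19, cost 11·12·19 = 2508; (M1 × (M2 × M3)): 11×11 by 11×19 → 11×19, cost 11·11·19 = 2299; cumulative 4807. Total 4807.
Order ((M1 × M2) × M3): (M1 × M2): 11×11 by 11×12 → 11×12, cost 11·11·12 = 1452; ((M1 × M2) × M3): 11×12 by 12×19 → 11×19, cost 11·12·19 = 2508; cumulative 3960. Total 3960.
Minimum: 3960.

3960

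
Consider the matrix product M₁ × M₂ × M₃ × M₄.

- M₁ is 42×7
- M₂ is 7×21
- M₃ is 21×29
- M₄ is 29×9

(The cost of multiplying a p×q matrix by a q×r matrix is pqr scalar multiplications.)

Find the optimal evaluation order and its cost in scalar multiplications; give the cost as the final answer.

8736

Adjacent pairs: M₁M₂ = 42·7·21 = 6174; M₂M₃ = 7·21·29 = 4263; M₃M₄ = 21·29·9 = 5481.
Length 3: M₁..M₃: k=1: 0+4263+42·7·29=12789; k=2: 6174+0+42·21·29=31752 → min 12789 | M₂..M₄: k=2: 0+5481+7·21·9=6804; k=3: 4263+0+7·29·9=6090 → min 6090.
Length 4: M₁..M₄: k=1: 0+6090+42·7·9=8736; k=2: 6174+5481+42·21·9=19593; k=3: 12789+0+42·29·9=23751 → min 8736.
Optimal parenthesization: (M₁ × ((M₂ × M₃) × M₄)) with cost 8736.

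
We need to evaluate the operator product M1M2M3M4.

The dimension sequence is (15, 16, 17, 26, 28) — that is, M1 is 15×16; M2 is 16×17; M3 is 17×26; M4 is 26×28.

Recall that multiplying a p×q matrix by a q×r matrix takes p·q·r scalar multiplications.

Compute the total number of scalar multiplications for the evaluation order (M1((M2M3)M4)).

(M2M3): 16×17 by 17×26 → 16×26, cost 16·17·26 = 7072
((M2M3)M4): 16×26 by 26×28 → 16×28, cost 16·26·28 = 11648; cumulative 18720
(M1((M2M3)M4)): 15×16 by 16×28 → 15×28, cost 15·16·28 = 6720; cumulative 25440
Total: 25440 scalar multiplications.

25440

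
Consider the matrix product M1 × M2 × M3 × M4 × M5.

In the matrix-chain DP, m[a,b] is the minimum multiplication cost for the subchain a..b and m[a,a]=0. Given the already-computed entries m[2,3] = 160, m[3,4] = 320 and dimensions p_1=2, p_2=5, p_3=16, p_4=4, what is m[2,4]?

m[2,4] = min over k∈[2,3] of m[2,k]+m[k+1,4]+p_{1}·p_k·p_{4}.
k=2: 0 + 320 + 2·5·4 = 360; k=3: 160 + 0 + 2·16·4 = 288.
Minimum: 288 at k=3.

288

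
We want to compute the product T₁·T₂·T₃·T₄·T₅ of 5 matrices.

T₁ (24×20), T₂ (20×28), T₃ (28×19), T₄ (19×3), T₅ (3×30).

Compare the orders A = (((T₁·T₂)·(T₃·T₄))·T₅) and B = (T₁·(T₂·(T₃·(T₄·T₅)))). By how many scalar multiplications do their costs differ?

29658

Order A = (((T₁·T₂)·(T₃·T₄))·T₅): (T₁·T₂): 24×20 by 20×28 → 24×28, cost 24·20·28 = 13440; (T₃·T₄): 28×19 by 19×3 → 28×3, cost 28·19·3 = 1596; ((T₁·T₂)·(T₃·T₄)): 24×28 by 28×3 → 24×3, cost 24·28·3 = 2016; cumulative 17052; (((T₁·T₂)·(T₃·T₄))·T₅): 24×3 by 3×30 → 24×30, cost 24·3·30 = 2160; cumulative 19212. Total 19212.
Order B = (T₁·(T₂·(T₃·(T₄·T₅)))): (T₄·T₅): 19×3 by 3×30 → 19×30, cost 19·3·30 = 1710; (T₃·(T₄·T₅)): 28×19 by 19×30 → 28×30, cost 28·19·30 = 15960; cumulative 17670; (T₂·(T₃·(T₄·T₅))): 20×28 by 28×30 → 20×30, cost 20·28·30 = 16800; cumulative 34470; (T₁·(T₂·(T₃·(T₄·T₅)))): 24×20 by 20×30 → 24×30, cost 24·20·30 = 14400; cumulative 48870. Total 48870.
Difference: |19212 − 48870| = 29658.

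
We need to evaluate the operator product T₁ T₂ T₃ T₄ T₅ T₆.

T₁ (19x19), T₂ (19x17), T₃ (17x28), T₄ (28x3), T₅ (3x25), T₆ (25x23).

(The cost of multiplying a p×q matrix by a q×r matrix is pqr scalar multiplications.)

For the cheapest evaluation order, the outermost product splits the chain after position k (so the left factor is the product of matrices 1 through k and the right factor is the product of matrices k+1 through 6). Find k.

Adjacent pairs: T₁T₂ = 19·19·17 = 6137; T₂T₃ = 19·17·28 = 9044; T₃T₄ = 17·28·3 = 1428; T₄T₅ = 28·3·25 = 2100; T₅T₆ = 3·25·23 = 1725.
Length 3: T₁..T₃: k=1: 0+9044+19·19·28=19152; k=2: 6137+0+19·17·28=15181 → min 15181 | T₂..T₄: k=2: 0+1428+19·17·3=2397; k=3: 9044+0+19·28·3=10640 → min 2397 | T₃..T₅: k=3: 0+2100+17·28·25=14000; k=4: 1428+0+17·3·25=2703 → min 2703 | T₄..T₆: k=4: 0+1725+28·3·23=3657; k=5: 2100+0+28·25·23=18200 → min 3657.
Length 4: T₁..T₄: k=1: 0+2397+19·19·3=3480; k=2: 6137+1428+19·17·3=8534; k=3: 15181+0+19·28·3=16777 → min 3480 | T₂..T₅: k=2: 0+2703+19·17·25=10778; k=3: 9044+2100+19·28·25=24444; k=4: 2397+0+19·3·25=3822 → min 3822 | T₃..T₆: k=3: 0+3657+17·28·23=14605; k=4: 1428+1725+17·3·23=4326; k=5: 2703+0+17·25·23=12478 → min 4326.
Length 5: T₁..T₅: k=1: 0+3822+19·19·25=12847; k=2: 6137+2703+19·17·25=16915; k=3: 15181+2100+19·28·25=30581; k=4: 3480+0+19·3·25=4905 → min 4905 | T₂..T₆: k=2: 0+4326+19·17·23=11755; k=3: 9044+3657+19·28·23=24937; k=4: 2397+1725+19·3·23=5433; k=5: 3822+0+19·25·23=14747 → min 5433.
Top-level splits: k=1: (T₁..T₁)·(T₂..T₆) → 0+5433+19·19·23 = 13736; k=2: (T₁..T₂)·(T₃..T₆) → 6137+4326+19·17·23 = 17892; k=3: (T₁..T₃)·(T₄..T₆) → 15181+3657+19·28·23 = 31074; k=4: (T₁..T₄)·(T₅..T₆) → 3480+1725+19·3·23 = 6516; k=5: (T₁..T₅)·(T₆..T₆) → 4905+0+19·25·23 = 15830.
Best split is after T₄, i.e. k = 4.

4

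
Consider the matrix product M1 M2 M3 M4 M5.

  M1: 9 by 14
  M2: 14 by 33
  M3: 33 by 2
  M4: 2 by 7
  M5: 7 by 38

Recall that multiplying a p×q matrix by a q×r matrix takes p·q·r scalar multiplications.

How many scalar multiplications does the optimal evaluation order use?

2392

Adjacent pairs: M1M2 = 9·14·33 = 4158; M2M3 = 14·33·2 = 924; M3M4 = 33·2·7 = 462; M4M5 = 2·7·38 = 532.
Length 3: M1..M3: k=1: 0+924+9·14·2=1176; k=2: 4158+0+9·33·2=4752 → min 1176 | M2..M4: k=2: 0+462+14·33·7=3696; k=3: 924+0+14·2·7=1120 → min 1120 | M3..M5: k=3: 0+532+33·2·38=3040; k=4: 462+0+33·7·38=9240 → min 3040.
Length 4: M1..M4: k=1: 0+1120+9·14·7=2002; k=2: 4158+462+9·33·7=6699; k=3: 1176+0+9·2·7=1302 → min 1302 | M2..M5: k=2: 0+3040+14·33·38=20596; k=3: 924+532+14·2·38=2520; k=4: 1120+0+14·7·38=4844 → min 2520.
Length 5: M1..M5: k=1: 0+2520+9·14·38=7308; k=2: 4158+3040+9·33·38=18484; k=3: 1176+532+9·2·38=2392; k=4: 1302+0+9·7·38=3696 → min 2392.
Optimal order: ((M1 (M2 M3)) (M4 M5)) with cost 2392.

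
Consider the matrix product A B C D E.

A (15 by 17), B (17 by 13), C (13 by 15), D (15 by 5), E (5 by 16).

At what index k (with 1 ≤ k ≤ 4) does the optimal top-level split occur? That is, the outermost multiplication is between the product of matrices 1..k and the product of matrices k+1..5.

Adjacent pairs: AB = 15·17·13 = 3315; BC = 17·13·15 = 3315; CD = 13·15·5 = 975; DE = 15·5·16 = 1200.
Length 3: A..C: k=1: 0+3315+15·17·15=7140; k=2: 3315+0+15·13·15=6240 → min 6240 | B..D: k=2: 0+975+17·13·5=2080; k=3: 3315+0+17·15·5=4590 → min 2080 | C..E: k=3: 0+1200+13·15·16=4320; k=4: 975+0+13·5·16=2015 → min 2015.
Length 4: A..D: k=1: 0+2080+15·17·5=3355; k=2: 3315+975+15·13·5=5265; k=3: 6240+0+15·15·5=7365 → min 3355 | B..E: k=2: 0+2015+17·13·16=5551; k=3: 3315+1200+17·15·16=8595; k=4: 2080+0+17·5·16=3440 → min 3440.
Top-level splits: k=1: (A..A)·(B..E) → 0+3440+15·17·16 = 7520; k=2: (A..B)·(C..E) → 3315+2015+15·13·16 = 8450; k=3: (A..C)·(D..E) → 6240+1200+15·15·16 = 11040; k=4: (A..D)·(E..E) → 3355+0+15·5·16 = 4555.
Best split is after D, i.e. k = 4.

4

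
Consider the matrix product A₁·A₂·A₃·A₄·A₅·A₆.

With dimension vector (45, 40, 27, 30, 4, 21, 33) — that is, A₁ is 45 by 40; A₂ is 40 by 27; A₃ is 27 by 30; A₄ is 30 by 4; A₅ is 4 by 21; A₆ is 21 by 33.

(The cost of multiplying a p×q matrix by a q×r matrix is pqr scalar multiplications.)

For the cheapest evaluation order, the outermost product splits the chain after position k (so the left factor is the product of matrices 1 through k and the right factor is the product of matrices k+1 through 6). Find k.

Adjacent pairs: A₁A₂ = 45·40·27 = 48600; A₂A₃ = 40·27·30 = 32400; A₃A₄ = 27·30·4 = 3240; A₄A₅ = 30·4·21 = 2520; A₅A₆ = 4·21·33 = 2772.
Length 3: A₁..A₃: k=1: 0+32400+45·40·30=86400; k=2: 48600+0+45·27·30=85050 → min 85050 | A₂..A₄: k=2: 0+3240+40·27·4=7560; k=3: 32400+0+40·30·4=37200 → min 7560 | A₃..A₅: k=3: 0+2520+27·30·21=19530; k=4: 3240+0+27·4·21=5508 → min 5508 | A₄..A₆: k=4: 0+2772+30·4·33=6732; k=5: 2520+0+30·21·33=23310 → min 6732.
Length 4: A₁..A₄: k=1: 0+7560+45·40·4=14760; k=2: 48600+3240+45·27·4=56700; k=3: 85050+0+45·30·4=90450 → min 14760 | A₂..A₅: k=2: 0+5508+40·27·21=28188; k=3: 32400+2520+40·30·21=60120; k=4: 7560+0+40·4·21=10920 → min 10920 | A₃..A₆: k=3: 0+6732+27·30·33=33462; k=4: 3240+2772+27·4·33=9576; k=5: 5508+0+27·21·33=24219 → min 9576.
Length 5: A₁..A₅: k=1: 0+10920+45·40·21=48720; k=2: 48600+5508+45·27·21=79623; k=3: 85050+2520+45·30·21=115920; k=4: 14760+0+45·4·21=18540 → min 18540 | A₂..A₆: k=2: 0+9576+40·27·33=45216; k=3: 32400+6732+40·30·33=78732; k=4: 7560+2772+40·4·33=15612; k=5: 10920+0+40·21·33=38640 → min 15612.
Top-level splits: k=1: (A₁..A₁)·(A₂..A₆) → 0+15612+45·40·33 = 75012; k=2: (A₁..A₂)·(A₃..A₆) → 48600+9576+45·27·33 = 98271; k=3: (A₁..A₃)·(A₄..A₆) → 85050+6732+45·30·33 = 136332; k=4: (A₁..A₄)·(A₅..A₆) → 14760+2772+45·4·33 = 23472; k=5: (A₁..A₅)·(A₆..A₆) → 18540+0+45·21·33 = 49725.
Best split is after A₄, i.e. k = 4.

4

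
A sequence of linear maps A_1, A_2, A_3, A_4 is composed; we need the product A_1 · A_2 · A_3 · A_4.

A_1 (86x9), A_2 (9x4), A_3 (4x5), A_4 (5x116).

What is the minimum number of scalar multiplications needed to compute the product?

45320

Adjacent pairs: A_1A_2 = 86·9·4 = 3096; A_2A_3 = 9·4·5 = 180; A_3A_4 = 4·5·116 = 2320.
Length 3: A_1..A_3: k=1: 0+180+86·9·5=4050; k=2: 3096+0+86·4·5=4816 → min 4050 | A_2..A_4: k=2: 0+2320+9·4·116=6496; k=3: 180+0+9·5·116=5400 → min 5400.
Length 4: A_1..A_4: k=1: 0+5400+86·9·116=95184; k=2: 3096+2320+86·4·116=45320; k=3: 4050+0+86·5·116=53930 → min 45320.
Optimal order: ((A_1 · A_2) · (A_3 · A_4)) with cost 45320.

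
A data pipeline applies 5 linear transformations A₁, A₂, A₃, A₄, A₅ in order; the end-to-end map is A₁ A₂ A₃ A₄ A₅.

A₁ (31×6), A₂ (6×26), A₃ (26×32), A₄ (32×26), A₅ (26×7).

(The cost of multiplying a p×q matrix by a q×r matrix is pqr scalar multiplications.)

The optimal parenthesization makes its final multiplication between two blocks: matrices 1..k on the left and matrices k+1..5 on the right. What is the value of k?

Adjacent pairs: A₁A₂ = 31·6·26 = 4836; A₂A₃ = 6·26·32 = 4992; A₃A₄ = 26·32·26 = 21632; A₄A₅ = 32·26·7 = 5824.
Length 3: A₁..A₃: k=1: 0+4992+31·6·32=10944; k=2: 4836+0+31·26·32=30628 → min 10944 | A₂..A₄: k=2: 0+21632+6·26·26=25688; k=3: 4992+0+6·32·26=9984 → min 9984 | A₃..A₅: k=3: 0+5824+26·32·7=11648; k=4: 21632+0+26·26·7=26364 → min 11648.
Length 4: A₁..A₄: k=1: 0+9984+31·6·26=14820; k=2: 4836+21632+31·26·26=47424; k=3: 10944+0+31·32·26=36736 → min 14820 | A₂..A₅: k=2: 0+11648+6·26·7=12740; k=3: 4992+5824+6·32·7=12160; k=4: 9984+0+6·26·7=11076 → min 11076.
Top-level splits: k=1: (A₁..A₁)·(A₂..A₅) → 0+11076+31·6·7 = 12378; k=2: (A₁..A₂)·(A₃..A₅) → 4836+11648+31·26·7 = 22126; k=3: (A₁..A₃)·(A₄..A₅) → 10944+5824+31·32·7 = 23712; k=4: (A₁..A₄)·(A₅..A₅) → 14820+0+31·26·7 = 20462.
Best split is after A₁, i.e. k = 1.

1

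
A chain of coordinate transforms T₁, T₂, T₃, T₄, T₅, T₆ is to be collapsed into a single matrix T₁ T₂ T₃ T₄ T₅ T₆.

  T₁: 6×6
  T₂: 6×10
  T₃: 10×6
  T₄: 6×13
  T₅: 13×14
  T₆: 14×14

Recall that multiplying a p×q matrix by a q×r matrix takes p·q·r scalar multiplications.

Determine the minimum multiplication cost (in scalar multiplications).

Adjacent pairs: T₁T₂ = 6·6·10 = 360; T₂T₃ = 6·10·6 = 360; T₃T₄ = 10·6·13 = 780; T₄T₅ = 6·13·14 = 1092; T₅T₆ = 13·14·14 = 2548.
Length 3: T₁..T₃: k=1: 0+360+6·6·6=576; k=2: 360+0+6·10·6=720 → min 576 | T₂..T₄: k=2: 0+780+6·10·13=1560; k=3: 360+0+6·6·13=828 → min 828 | T₃..T₅: k=3: 0+1092+10·6·14=1932; k=4: 780+0+10·13·14=2600 → min 1932 | T₄..T₆: k=4: 0+2548+6·13·14=3640; k=5: 1092+0+6·14·14=2268 → min 2268.
Length 4: T₁..T₄: k=1: 0+828+6·6·13=1296; k=2: 360+780+6·10·13=1920; k=3: 576+0+6·6·13=1044 → min 1044 | T₂..T₅: k=2: 0+1932+6·10·14=2772; k=3: 360+1092+6·6·14=1956; k=4: 828+0+6·13·14=1920 → min 1920 | T₃..T₆: k=3: 0+2268+10·6·14=3108; k=4: 780+2548+10·13·14=5148; k=5: 1932+0+10·14·14=3892 → min 3108.
Length 5: T₁..T₅: k=1: 0+1920+6·6·14=2424; k=2: 360+1932+6·10·14=3132; k=3: 576+1092+6·6·14=2172; k=4: 1044+0+6·13·14=2136 → min 2136 | T₂..T₆: k=2: 0+3108+6·10·14=3948; k=3: 360+2268+6·6·14=3132; k=4: 828+2548+6·13·14=4468; k=5: 1920+0+6·14·14=3096 → min 3096.
Length 6: T₁..T₆: k=1: 0+3096+6·6·14=3600; k=2: 360+3108+6·10·14=4308; k=3: 576+2268+6·6·14=3348; k=4: 1044+2548+6·13·14=4684; k=5: 2136+0+6·14·14=3312 → min 3312.
Optimal order: ((((T₁ (T₂ T₃)) T₄) T₅) T₆) with cost 3312.

3312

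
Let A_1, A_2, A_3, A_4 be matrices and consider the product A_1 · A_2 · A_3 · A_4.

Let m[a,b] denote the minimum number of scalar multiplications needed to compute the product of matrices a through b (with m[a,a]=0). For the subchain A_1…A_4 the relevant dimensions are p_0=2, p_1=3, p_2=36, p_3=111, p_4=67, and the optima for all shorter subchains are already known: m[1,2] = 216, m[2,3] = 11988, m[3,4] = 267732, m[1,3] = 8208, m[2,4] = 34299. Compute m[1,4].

m[1,4] = min over k∈[1,3] of m[1,k]+m[k+1,4]+p_{0}·p_k·p_{4}.
k=1: 0 + 34299 + 2·3·67 = 34701; k=2: 216 + 267732 + 2·36·67 = 272772; k=3: 8208 + 0 + 2·111·67 = 23082.
Minimum: 23082 at k=3.

23082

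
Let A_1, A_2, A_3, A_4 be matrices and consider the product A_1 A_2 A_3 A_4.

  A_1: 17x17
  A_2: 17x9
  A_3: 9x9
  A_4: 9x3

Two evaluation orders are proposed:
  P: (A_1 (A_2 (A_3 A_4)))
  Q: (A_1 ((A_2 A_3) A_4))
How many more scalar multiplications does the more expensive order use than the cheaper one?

1134

Order P = (A_1 (A_2 (A_3 A_4))): (A_3 A_4): 9×9 by 9×3 → 9×3, cost 9·9·3 = 243; (A_2 (A_3 A_4)): 17×9 by 9×3 → 17×3, cost 17·9·3 = 459; cumulative 702; (A_1 (A_2 (A_3 A_4))): 17×17 by 17×3 → 17×3, cost 17·17·3 = 867; cumulative 1569. Total 1569.
Order Q = (A_1 ((A_2 A_3) A_4)): (A_2 A_3): 17×9 by 9×9 → 17×9, cost 17·9·9 = 1377; ((A_2 A_3) A_4): 17×9 by 9×3 → 17×3, cost 17·9·3 = 459; cumulative 1836; (A_1 ((A_2 A_3) A_4)): 17×17 by 17×3 → 17×3, cost 17·17·3 = 867; cumulative 2703. Total 2703.
Difference: |1569 − 2703| = 1134.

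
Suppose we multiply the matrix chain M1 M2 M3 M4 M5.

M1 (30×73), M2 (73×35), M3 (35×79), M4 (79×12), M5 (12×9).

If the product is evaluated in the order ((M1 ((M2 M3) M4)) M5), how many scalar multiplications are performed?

300569

(M2 M3): 73×35 by 35×79 → 73×79, cost 73·35·79 = 201845
((M2 M3) M4): 73×79 by 79×12 → 73×12, cost 73·79·12 = 69204; cumulative 271049
(M1 ((M2 M3) M4)): 30×73 by 73×12 → 30×12, cost 30·73·12 = 26280; cumulative 297329
((M1 ((M2 M3) M4)) M5): 30×12 by 12×9 → 30×9, cost 30·12·9 = 3240; cumulative 300569
Total: 300569 scalar multiplications.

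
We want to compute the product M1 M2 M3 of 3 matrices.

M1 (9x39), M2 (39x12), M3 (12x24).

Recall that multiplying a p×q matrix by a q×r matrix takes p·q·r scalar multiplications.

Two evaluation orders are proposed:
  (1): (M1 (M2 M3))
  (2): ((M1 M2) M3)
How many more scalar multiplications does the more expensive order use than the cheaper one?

Order (1) = (M1 (M2 M3)): (M2 M3): 39×12 by 12×24 → 39×24, cost 39·12·24 = 11232; (M1 (M2 M3)): 9×39 by 39×24 → 9×24, cost 9·39·24 = 8424; cumulative 19656. Total 19656.
Order (2) = ((M1 M2) M3): (M1 M2): 9×39 by 39×12 → 9×12, cost 9·39·12 = 4212; ((M1 M2) M3): 9×12 by 12×24 → 9×24, cost 9·12·24 = 2592; cumulative 6804. Total 6804.
Difference: |19656 − 6804| = 12852.

12852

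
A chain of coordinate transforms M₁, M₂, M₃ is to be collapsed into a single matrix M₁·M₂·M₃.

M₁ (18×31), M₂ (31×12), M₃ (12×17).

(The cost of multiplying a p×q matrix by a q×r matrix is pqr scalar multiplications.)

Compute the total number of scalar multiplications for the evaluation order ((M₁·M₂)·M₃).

(M₁·M₂): 18×31 by 31×12 → 18×12, cost 18·31·12 = 6696
((M₁·M₂)·M₃): 18×12 by 12×17 → 18×17, cost 18·12·17 = 3672; cumulative 10368
Total: 10368 scalar multiplications.

10368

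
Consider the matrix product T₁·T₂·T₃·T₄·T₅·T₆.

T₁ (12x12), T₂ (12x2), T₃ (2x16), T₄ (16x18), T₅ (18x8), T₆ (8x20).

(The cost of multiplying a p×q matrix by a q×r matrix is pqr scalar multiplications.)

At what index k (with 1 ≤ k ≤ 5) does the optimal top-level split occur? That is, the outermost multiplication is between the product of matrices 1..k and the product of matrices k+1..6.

2

Adjacent pairs: T₁T₂ = 12·12·2 = 288; T₂T₃ = 12·2·16 = 384; T₃T₄ = 2·16·18 = 576; T₄T₅ = 16·18·8 = 2304; T₅T₆ = 18·8·20 = 2880.
Length 3: T₁..T₃: k=1: 0+384+12·12·16=2688; k=2: 288+0+12·2·16=672 → min 672 | T₂..T₄: k=2: 0+576+12·2·18=1008; k=3: 384+0+12·16·18=3840 → min 1008 | T₃..T₅: k=3: 0+2304+2·16·8=2560; k=4: 576+0+2·18·8=864 → min 864 | T₄..T₆: k=4: 0+2880+16·18·20=8640; k=5: 2304+0+16·8·20=4864 → min 4864.
Length 4: T₁..T₄: k=1: 0+1008+12·12·18=3600; k=2: 288+576+12·2·18=1296; k=3: 672+0+12·16·18=4128 → min 1296 | T₂..T₅: k=2: 0+864+12·2·8=1056; k=3: 384+2304+12·16·8=4224; k=4: 1008+0+12·18·8=2736 → min 1056 | T₃..T₆: k=3: 0+4864+2·16·20=5504; k=4: 576+2880+2·18·20=4176; k=5: 864+0+2·8·20=1184 → min 1184.
Length 5: T₁..T₅: k=1: 0+1056+12·12·8=2208; k=2: 288+864+12·2·8=1344; k=3: 672+2304+12·16·8=4512; k=4: 1296+0+12·18·8=3024 → min 1344 | T₂..T₆: k=2: 0+1184+12·2·20=1664; k=3: 384+4864+12·16·20=9088; k=4: 1008+2880+12·18·20=8208; k=5: 1056+0+12·8·20=2976 → min 1664.
Top-level splits: k=1: (T₁..T₁)·(T₂..T₆) → 0+1664+12·12·20 = 4544; k=2: (T₁..T₂)·(T₃..T₆) → 288+1184+12·2·20 = 1952; k=3: (T₁..T₃)·(T₄..T₆) → 672+4864+12·16·20 = 9376; k=4: (T₁..T₄)·(T₅..T₆) → 1296+2880+12·18·20 = 8496; k=5: (T₁..T₅)·(T₆..T₆) → 1344+0+12·8·20 = 3264.
Best split is after T₂, i.e. k = 2.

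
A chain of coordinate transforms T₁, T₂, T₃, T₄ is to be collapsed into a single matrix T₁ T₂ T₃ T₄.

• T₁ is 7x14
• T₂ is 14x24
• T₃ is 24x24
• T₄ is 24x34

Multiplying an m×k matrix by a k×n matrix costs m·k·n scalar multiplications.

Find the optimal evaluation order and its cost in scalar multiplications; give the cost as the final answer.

Adjacent pairs: T₁T₂ = 7·14·24 = 2352; T₂T₃ = 14·24·24 = 8064; T₃T₄ = 24·24·34 = 19584.
Length 3: T₁..T₃: k=1: 0+8064+7·14·24=10416; k=2: 2352+0+7·24·24=6384 → min 6384 | T₂..T₄: k=2: 0+19584+14·24·34=31008; k=3: 8064+0+14·24·34=19488 → min 19488.
Length 4: T₁..T₄: k=1: 0+19488+7·14·34=22820; k=2: 2352+19584+7·24·34=27648; k=3: 6384+0+7·24·34=12096 → min 12096.
Optimal parenthesization: (((T₁ T₂) T₃) T₄) with cost 12096.

12096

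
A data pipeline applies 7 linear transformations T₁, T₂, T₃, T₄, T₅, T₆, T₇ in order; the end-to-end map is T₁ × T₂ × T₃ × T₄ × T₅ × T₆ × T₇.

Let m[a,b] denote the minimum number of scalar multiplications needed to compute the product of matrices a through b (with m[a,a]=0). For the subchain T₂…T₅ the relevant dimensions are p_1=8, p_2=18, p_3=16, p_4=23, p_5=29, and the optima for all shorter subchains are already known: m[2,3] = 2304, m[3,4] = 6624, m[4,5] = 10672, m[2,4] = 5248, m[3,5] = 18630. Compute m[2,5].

m[2,5] = min over k∈[2,4] of m[2,k]+m[k+1,5]+p_{1}·p_k·p_{5}.
k=2: 0 + 18630 + 8·18·29 = 22806; k=3: 2304 + 10672 + 8·16·29 = 16688; k=4: 5248 + 0 + 8·23·29 = 10584.
Minimum: 10584 at k=4.

10584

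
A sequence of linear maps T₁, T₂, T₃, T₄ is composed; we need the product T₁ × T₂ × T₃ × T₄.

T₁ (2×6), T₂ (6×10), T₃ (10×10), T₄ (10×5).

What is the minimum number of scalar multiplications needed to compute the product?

420

Adjacent pairs: T₁T₂ = 2·6·10 = 120; T₂T₃ = 6·10·10 = 600; T₃T₄ = 10·10·5 = 500.
Length 3: T₁..T₃: k=1: 0+600+2·6·10=720; k=2: 120+0+2·10·10=320 → min 320 | T₂..T₄: k=2: 0+500+6·10·5=800; k=3: 600+0+6·10·5=900 → min 800.
Length 4: T₁..T₄: k=1: 0+800+2·6·5=860; k=2: 120+500+2·10·5=720; k=3: 320+0+2·10·5=420 → min 420.
Optimal order: (((T₁ × T₂) × T₃) × T₄) with cost 420.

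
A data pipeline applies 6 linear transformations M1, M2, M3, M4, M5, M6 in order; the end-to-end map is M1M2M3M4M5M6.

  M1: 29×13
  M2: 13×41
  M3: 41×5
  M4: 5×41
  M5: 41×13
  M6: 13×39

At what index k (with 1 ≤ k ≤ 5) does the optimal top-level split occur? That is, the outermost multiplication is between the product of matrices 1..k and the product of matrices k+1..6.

Adjacent pairs: M1M2 = 29·13·41 = 15457; M2M3 = 13·41·5 = 2665; M3M4 = 41·5·41 = 8405; M4M5 = 5·41·13 = 2665; M5M6 = 41·13·39 = 20787.
Length 3: M1..M3: k=1: 0+2665+29·13·5=4550; k=2: 15457+0+29·41·5=21402 → min 4550 | M2..M4: k=2: 0+8405+13·41·41=30258; k=3: 2665+0+13·5·41=5330 → min 5330 | M3..M5: k=3: 0+2665+41·5·13=5330; k=4: 8405+0+41·41·13=30258 → min 5330 | M4..M6: k=4: 0+20787+5·41·39=28782; k=5: 2665+0+5·13·39=5200 → min 5200.
Length 4: M1..M4: k=1: 0+5330+29·13·41=20787; k=2: 15457+8405+29·41·41=72611; k=3: 4550+0+29·5·41=10495 → min 10495 | M2..M5: k=2: 0+5330+13·41·13=12259; k=3: 2665+2665+13·5·13=6175; k=4: 5330+0+13·41·13=12259 → min 6175 | M3..M6: k=3: 0+5200+41·5·39=13195; k=4: 8405+20787+41·41·39=94751; k=5: 5330+0+41·13·39=26117 → min 13195.
Length 5: M1..M5: k=1: 0+6175+29·13·13=11076; k=2: 15457+5330+29·41·13=36244; k=3: 4550+2665+29·5·13=9100; k=4: 10495+0+29·41·13=25952 → min 9100 | M2..M6: k=2: 0+13195+13·41·39=33982; k=3: 2665+5200+13·5·39=10400; k=4: 5330+20787+13·41·39=46904; k=5: 6175+0+13·13·39=12766 → min 10400.
Top-level splits: k=1: (M1..M1)·(M2..M6) → 0+10400+29·13·39 = 25103; k=2: (M1..M2)·(M3..M6) → 15457+13195+29·41·39 = 75023; k=3: (M1..M3)·(M4..M6) → 4550+5200+29·5·39 = 15405; k=4: (M1..M4)·(M5..M6) → 10495+20787+29·41·39 = 77653; k=5: (M1..M5)·(M6..M6) → 9100+0+29·13·39 = 23803.
Best split is after M3, i.e. k = 3.

3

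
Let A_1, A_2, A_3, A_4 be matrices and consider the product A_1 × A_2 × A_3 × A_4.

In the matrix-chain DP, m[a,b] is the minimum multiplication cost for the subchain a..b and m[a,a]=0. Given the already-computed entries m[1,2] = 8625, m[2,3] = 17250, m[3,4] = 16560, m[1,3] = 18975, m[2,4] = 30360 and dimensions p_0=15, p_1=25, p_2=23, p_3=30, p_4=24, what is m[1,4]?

m[1,4] = min over k∈[1,3] of m[1,k]+m[k+1,4]+p_{0}·p_k·p_{4}.
k=1: 0 + 30360 + 15·25·24 = 39360; k=2: 8625 + 16560 + 15·23·24 = 33465; k=3: 18975 + 0 + 15·30·24 = 29775.
Minimum: 29775 at k=3.

29775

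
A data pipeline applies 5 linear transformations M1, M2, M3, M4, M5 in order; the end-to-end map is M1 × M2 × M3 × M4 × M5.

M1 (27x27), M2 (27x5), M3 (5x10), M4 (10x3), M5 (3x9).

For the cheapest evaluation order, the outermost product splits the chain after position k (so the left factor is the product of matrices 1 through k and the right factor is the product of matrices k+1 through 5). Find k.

4

Adjacent pairs: M1M2 = 27·27·5 = 3645; M2M3 = 27·5·10 = 1350; M3M4 = 5·10·3 = 150; M4M5 = 10·3·9 = 270.
Length 3: M1..M3: k=1: 0+1350+27·27·10=8640; k=2: 3645+0+27·5·10=4995 → min 4995 | M2..M4: k=2: 0+150+27·5·3=555; k=3: 1350+0+27·10·3=2160 → min 555 | M3..M5: k=3: 0+270+5·10·9=720; k=4: 150+0+5·3·9=285 → min 285.
Length 4: M1..M4: k=1: 0+555+27·27·3=2742; k=2: 3645+150+27·5·3=4200; k=3: 4995+0+27·10·3=5805 → min 2742 | M2..M5: k=2: 0+285+27·5·9=1500; k=3: 1350+270+27·10·9=4050; k=4: 555+0+27·3·9=1284 → min 1284.
Top-level splits: k=1: (M1..M1)·(M2..M5) → 0+1284+27·27·9 = 7845; k=2: (M1..M2)·(M3..M5) → 3645+285+27·5·9 = 5145; k=3: (M1..M3)·(M4..M5) → 4995+270+27·10·9 = 7695; k=4: (M1..M4)·(M5..M5) → 2742+0+27·3·9 = 3471.
Best split is after M4, i.e. k = 4.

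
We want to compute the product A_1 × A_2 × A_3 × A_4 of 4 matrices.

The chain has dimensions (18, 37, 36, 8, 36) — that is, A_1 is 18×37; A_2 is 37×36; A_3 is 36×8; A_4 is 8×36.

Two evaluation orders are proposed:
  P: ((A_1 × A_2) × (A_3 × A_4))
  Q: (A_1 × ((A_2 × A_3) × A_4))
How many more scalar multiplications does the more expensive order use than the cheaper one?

12384

Order P = ((A_1 × A_2) × (A_3 × A_4)): (A_1 × A_2): 18×37 by 37×36 → 18×36, cost 18·37·36 = 23976; (A_3 × A_4): 36×8 by 8×36 → 36×36, cost 36·8·36 = 10368; ((A_1 × A_2) × (A_3 × A_4)): 18×36 by 36×36 → 18×36, cost 18·36·36 = 23328; cumulative 57672. Total 57672.
Order Q = (A_1 × ((A_2 × A_3) × A_4)): (A_2 × A_3): 37×36 by 36×8 → 37×8, cost 37·36·8 = 10656; ((A_2 × A_3) × A_4): 37×8 by 8×36 → 37×36, cost 37·8·36 = 10656; cumulative 21312; (A_1 × ((A_2 × A_3) × A_4)): 18×37 by 37×36 → 18×36, cost 18·37·36 = 23976; cumulative 45288. Total 45288.
Difference: |57672 − 45288| = 12384.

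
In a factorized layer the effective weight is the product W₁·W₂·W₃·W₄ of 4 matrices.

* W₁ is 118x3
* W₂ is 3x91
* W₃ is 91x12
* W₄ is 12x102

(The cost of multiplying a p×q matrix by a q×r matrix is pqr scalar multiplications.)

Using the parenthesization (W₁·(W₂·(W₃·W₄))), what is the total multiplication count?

175338

(W₃·W₄): 91×12 by 12×102 → 91×102, cost 91·12·102 = 111384
(W₂·(W₃·W₄)): 3×91 by 91×102 → 3×102, cost 3·91·102 = 27846; cumulative 139230
(W₁·(W₂·(W₃·W₄))): 118×3 by 3×102 → 118×102, cost 118·3·102 = 36108; cumulative 175338
Total: 175338 scalar multiplications.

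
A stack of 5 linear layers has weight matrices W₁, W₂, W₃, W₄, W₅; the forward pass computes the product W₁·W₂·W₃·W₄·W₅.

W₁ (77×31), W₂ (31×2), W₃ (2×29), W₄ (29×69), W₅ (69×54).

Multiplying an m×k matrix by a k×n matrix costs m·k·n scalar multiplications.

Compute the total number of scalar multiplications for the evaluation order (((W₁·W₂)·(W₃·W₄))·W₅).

306304

(W₁·W₂): 77×31 by 31×2 → 77×2, cost 77·31·2 = 4774
(W₃·W₄): 2×29 by 29×69 → 2×69, cost 2·29·69 = 4002
((W₁·W₂)·(W₃·W₄)): 77×2 by 2×69 → 77×69, cost 77·2·69 = 10626; cumulative 19402
(((W₁·W₂)·(W₃·W₄))·W₅): 77×69 by 69×54 → 77×54, cost 77·69·54 = 286902; cumulative 306304
Total: 306304 scalar multiplications.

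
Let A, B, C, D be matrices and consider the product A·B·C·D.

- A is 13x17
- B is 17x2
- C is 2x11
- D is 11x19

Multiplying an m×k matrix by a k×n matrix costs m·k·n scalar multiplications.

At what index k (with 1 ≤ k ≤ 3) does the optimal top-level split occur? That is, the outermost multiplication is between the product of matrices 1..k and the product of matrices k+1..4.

Adjacent pairs: AB = 13·17·2 = 442; BC = 17·2·11 = 374; CD = 2·11·19 = 418.
Length 3: A..C: k=1: 0+374+13·17·11=2805; k=2: 442+0+13·2·11=728 → min 728 | B..D: k=2: 0+418+17·2·19=1064; k=3: 374+0+17·11·19=3927 → min 1064.
Top-level splits: k=1: (A..A)·(B..D) → 0+1064+13·17·19 = 5263; k=2: (A..B)·(C..D) → 442+418+13·2·19 = 1354; k=3: (A..C)·(D..D) → 728+0+13·11·19 = 3445.
Best split is after B, i.e. k = 2.

2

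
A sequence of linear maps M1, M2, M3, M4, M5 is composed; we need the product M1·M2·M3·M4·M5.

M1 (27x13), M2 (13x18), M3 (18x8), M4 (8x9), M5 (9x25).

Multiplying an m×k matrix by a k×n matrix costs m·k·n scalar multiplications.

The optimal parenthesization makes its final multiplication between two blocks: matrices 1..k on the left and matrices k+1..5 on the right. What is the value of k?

3

Adjacent pairs: M1M2 = 27·13·18 = 6318; M2M3 = 13·18·8 = 1872; M3M4 = 18·8·9 = 1296; M4M5 = 8·9·25 = 1800.
Length 3: M1..M3: k=1: 0+1872+27·13·8=4680; k=2: 6318+0+27·18·8=10206 → min 4680 | M2..M4: k=2: 0+1296+13·18·9=3402; k=3: 1872+0+13·8·9=2808 → min 2808 | M3..M5: k=3: 0+1800+18·8·25=5400; k=4: 1296+0+18·9·25=5346 → min 5346.
Length 4: M1..M4: k=1: 0+2808+27·13·9=5967; k=2: 6318+1296+27·18·9=11988; k=3: 4680+0+27·8·9=6624 → min 5967 | M2..M5: k=2: 0+5346+13·18·25=11196; k=3: 1872+1800+13·8·25=6272; k=4: 2808+0+13·9·25=5733 → min 5733.
Top-level splits: k=1: (M1..M1)·(M2..M5) → 0+5733+27·13·25 = 14508; k=2: (M1..M2)·(M3..M5) → 6318+5346+27·18·25 = 23814; k=3: (M1..M3)·(M4..M5) → 4680+1800+27·8·25 = 11880; k=4: (M1..M4)·(M5..M5) → 5967+0+27·9·25 = 12042.
Best split is after M3, i.e. k = 3.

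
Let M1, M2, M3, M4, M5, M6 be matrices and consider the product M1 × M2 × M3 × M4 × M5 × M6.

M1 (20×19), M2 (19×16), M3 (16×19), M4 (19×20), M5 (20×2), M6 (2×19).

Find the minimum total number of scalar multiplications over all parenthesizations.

Adjacent pairs: M1M2 = 20·19·16 = 6080; M2M3 = 19·16·19 = 5776; M3M4 = 16·19·20 = 6080; M4M5 = 19·20·2 = 760; M5M6 = 20·2·19 = 760.
Length 3: M1..M3: k=1: 0+5776+20·19·19=12996; k=2: 6080+0+20·16·19=12160 → min 12160 | M2..M4: k=2: 0+6080+19·16·20=12160; k=3: 5776+0+19·19·20=12996 → min 12160 | M3..M5: k=3: 0+760+16·19·2=1368; k=4: 6080+0+16·20·2=6720 → min 1368 | M4..M6: k=4: 0+760+19·20·19=7980; k=5: 760+0+19·2·19=1482 → min 1482.
Length 4: M1..M4: k=1: 0+12160+20·19·20=19760; k=2: 6080+6080+20·16·20=18560; k=3: 12160+0+20·19·20=19760 → min 18560 | M2..M5: k=2: 0+1368+19·16·2=1976; k=3: 5776+760+19·19·2=7258; k=4: 12160+0+19·20·2=12920 → min 1976 | M3..M6: k=3: 0+1482+16·19·19=7258; k=4: 6080+760+16·20·19=12920; k=5: 1368+0+16·2·19=1976 → min 1976.
Length 5: M1..M5: k=1: 0+1976+20·19·2=2736; k=2: 6080+1368+20·16·2=8088; k=3: 12160+760+20·19·2=13680; k=4: 18560+0+20·20·2=19360 → min 2736 | M2..M6: k=2: 0+1976+19·16·19=7752; k=3: 5776+1482+19·19·19=14117; k=4: 12160+760+19·20·19=20140; k=5: 1976+0+19·2·19=2698 → min 2698.
Length 6: M1..M6: k=1: 0+2698+20·19·19=9918; k=2: 6080+1976+20·16·19=14136; k=3: 12160+1482+20·19·19=20862; k=4: 18560+760+20·20·19=26920; k=5: 2736+0+20·2·19=3496 → min 3496.
Optimal order: ((M1 × (M2 × (M3 × (M4 × M5)))) × M6) with cost 3496.

3496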